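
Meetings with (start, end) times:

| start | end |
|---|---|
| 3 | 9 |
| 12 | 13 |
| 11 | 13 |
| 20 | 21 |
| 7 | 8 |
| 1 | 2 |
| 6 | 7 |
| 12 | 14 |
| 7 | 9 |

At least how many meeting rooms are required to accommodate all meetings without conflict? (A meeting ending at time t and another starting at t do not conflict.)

3

Count concurrent intervals with a sweep; the peak is the room count.
starts: [1, 3, 6, 7, 7, 11, 12, 12, 20]
ends:   [2, 7, 8, 9, 9, 13, 13, 14, 21]
s1→1 e2→0 s3→1 s6→2 e7→1 s7→2 s7→3  — peak 3.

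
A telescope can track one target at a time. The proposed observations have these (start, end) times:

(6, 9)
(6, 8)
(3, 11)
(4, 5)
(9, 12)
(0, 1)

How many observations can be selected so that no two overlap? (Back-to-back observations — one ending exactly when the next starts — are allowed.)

4

Order by finish time; keep every interval that doesn't clash with the previous kept one.
By end time: (0,1), (4,5), (6,8), (6,9), (3,11), (9,12).
Pick (0,1); next start ≥ 1 → (4,5); next start ≥ 5 → (6,8); next start ≥ 8 → (9,12).
Selected 4 observations.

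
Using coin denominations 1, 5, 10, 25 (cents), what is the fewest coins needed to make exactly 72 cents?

Use the largest denomination that fits, subtract, and repeat.
72 = 2×25 + 2×10 + 2×1
Total coins = 2 + 2 + 2 = 6

6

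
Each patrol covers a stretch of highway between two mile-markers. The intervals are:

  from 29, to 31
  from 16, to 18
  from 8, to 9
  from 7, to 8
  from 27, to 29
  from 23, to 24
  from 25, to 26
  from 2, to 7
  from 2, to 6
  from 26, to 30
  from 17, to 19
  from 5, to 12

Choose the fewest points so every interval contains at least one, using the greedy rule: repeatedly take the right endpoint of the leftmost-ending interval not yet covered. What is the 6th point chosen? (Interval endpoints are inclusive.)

29

By right end: [2,6]  [2,7]  [7,8]  [8,9]  [5,12]  [16,18]  [17,19]  [23,24]  [25,26]  [27,29]  [26,30]  [29,31]
[2,6] uncovered → point at 6; [7,8] uncovered → point at 8; [16,18] uncovered → point at 18; [23,24] uncovered → point at 24; [25,26] uncovered → point at 26; [27,29] uncovered → point at 29.
Points: 6, 8, 18, 24, 26, 29 (6 total).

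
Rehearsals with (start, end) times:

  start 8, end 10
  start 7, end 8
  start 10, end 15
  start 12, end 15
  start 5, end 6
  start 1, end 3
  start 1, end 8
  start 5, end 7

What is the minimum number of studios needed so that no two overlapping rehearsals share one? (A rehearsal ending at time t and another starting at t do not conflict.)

3

starts: [1, 1, 5, 5, 7, 8, 10, 12]
ends:   [3, 6, 7, 8, 8, 10, 15, 15]
s1→1 s1→2 e3→1 s5→2 s5→3  — peak 3.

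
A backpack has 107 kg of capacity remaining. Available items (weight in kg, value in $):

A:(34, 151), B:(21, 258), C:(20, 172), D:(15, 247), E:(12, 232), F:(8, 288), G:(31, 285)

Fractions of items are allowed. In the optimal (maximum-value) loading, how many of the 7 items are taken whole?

Order: F (288/8=36.00) > E (232/12=19.33) > D (247/15=16.47) > B (258/21=12.29) > G (285/31=9.19) > C (172/20=8.60) > A (151/34=4.44)
Fill: take F (8 @ 288) → take E (12 @ 232) → take D (15 @ 247) → take B (21 @ 258) → take G (31 @ 285) → take C (20 @ 172); 107/107 used.
6 item(s) taken whole.

6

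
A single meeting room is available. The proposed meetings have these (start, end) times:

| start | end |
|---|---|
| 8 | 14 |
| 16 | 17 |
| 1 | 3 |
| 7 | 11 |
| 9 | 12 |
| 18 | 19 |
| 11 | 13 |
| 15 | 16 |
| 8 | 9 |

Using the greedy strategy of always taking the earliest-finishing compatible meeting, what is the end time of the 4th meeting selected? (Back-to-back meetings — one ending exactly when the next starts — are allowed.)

16

By end time: (1,3), (8,9), (7,11), (9,12), (11,13), (8,14), (15,16), (16,17), (18,19).
Pick (1,3); next start ≥ 3 → (8,9); next start ≥ 9 → (9,12); next start ≥ 12 → (15,16); next start ≥ 16 → (16,17); next start ≥ 17 → (18,19).
Selected: (1,3) (8,9) (9,12) (15,16) (16,17) (18,19)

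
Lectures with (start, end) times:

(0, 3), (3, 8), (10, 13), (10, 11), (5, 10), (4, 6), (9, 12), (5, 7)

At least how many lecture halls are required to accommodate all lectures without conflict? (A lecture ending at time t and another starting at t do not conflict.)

4

Count concurrent intervals with a sweep; the peak is the room count.
Events (time:±→running): 0:+→1 3:-→0 3:+→1 4:+→2 5:+→3 5:+→4 … peak 4.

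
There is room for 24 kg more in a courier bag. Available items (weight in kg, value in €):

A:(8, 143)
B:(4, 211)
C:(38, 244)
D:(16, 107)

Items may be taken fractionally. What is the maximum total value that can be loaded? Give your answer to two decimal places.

434.25

Ratios (sorted): B 52.75, A 17.88, D 6.69, C 6.42
take B (4 @ 211); take A (8 @ 143); take 12/16 of D → 80.25. Capacity used 24/24.
Total value = 434.25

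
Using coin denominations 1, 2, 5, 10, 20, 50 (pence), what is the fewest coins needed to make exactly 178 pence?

7

178 − 3×50→28 − 1×20→8 − 1×5→3 − 1×2→1 − 1×1→0
Total coins = 3 + 1 + 1 + 1 + 1 = 7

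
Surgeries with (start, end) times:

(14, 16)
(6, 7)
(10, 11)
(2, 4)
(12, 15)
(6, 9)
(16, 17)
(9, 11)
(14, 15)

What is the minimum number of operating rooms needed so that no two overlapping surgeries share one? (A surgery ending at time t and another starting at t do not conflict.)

Count concurrent intervals with a sweep; the peak is the room count.
starts: [2, 6, 6, 9, 10, 12, 14, 14, 16]
ends:   [4, 7, 9, 11, 11, 15, 15, 16, 17]
s2→1 e4→0 s6→1 s6→2 e7→1 e9→0 s9→1 s10→2 e11→1 e11→0 s12→1 s14→2 s14→3  — peak 3.

3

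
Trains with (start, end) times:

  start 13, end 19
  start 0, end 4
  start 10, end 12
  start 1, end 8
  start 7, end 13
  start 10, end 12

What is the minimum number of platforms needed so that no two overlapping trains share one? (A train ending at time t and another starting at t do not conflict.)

3

The answer is the maximum number of intervals overlapping at any instant.
starts: [0, 1, 7, 10, 10, 13]
ends:   [4, 8, 12, 12, 13, 19]
s0→1 s1→2 e4→1 s7→2 e8→1 s10→2 s10→3  — peak 3.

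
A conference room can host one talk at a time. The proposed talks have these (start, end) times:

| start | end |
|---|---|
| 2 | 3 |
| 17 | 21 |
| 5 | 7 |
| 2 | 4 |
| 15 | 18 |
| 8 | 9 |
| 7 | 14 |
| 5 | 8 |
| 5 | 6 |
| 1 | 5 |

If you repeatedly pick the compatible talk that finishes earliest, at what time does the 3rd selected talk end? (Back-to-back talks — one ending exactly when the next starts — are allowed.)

Greedy by earliest finish: after sorting by end time, pick each interval compatible with the last pick.
By end time: (2,3), (2,4), (1,5), (5,6), (5,7), (5,8), (8,9), (7,14), (15,18), (17,21).
Pick (2,3); next start ≥ 3 → (5,6); next start ≥ 6 → (8,9); next start ≥ 9 → (15,18).
Selected: (2,3) (5,6) (8,9) (15,18)

9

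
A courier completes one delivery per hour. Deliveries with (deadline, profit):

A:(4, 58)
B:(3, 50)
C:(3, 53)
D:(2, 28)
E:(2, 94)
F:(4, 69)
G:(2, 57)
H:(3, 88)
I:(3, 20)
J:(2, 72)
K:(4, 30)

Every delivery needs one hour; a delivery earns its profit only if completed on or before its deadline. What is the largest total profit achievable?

Take jobs in profit order; each goes to the latest open slot no later than its deadline.
By profit: E(d2,94), H(d3,88), J(d2,72), F(d4,69), A(d4,58), G(d2,57), C(d3,53), B(d3,50), K(d4,30), D(d2,28), I(d3,20)
E→slot 2; H→slot 3; J→slot 1; F→slot 4; A skipped; G skipped; C skipped; B skipped; K skipped; D skipped; I skipped.
Profit = 72 + 94 + 88 + 69 = 323

323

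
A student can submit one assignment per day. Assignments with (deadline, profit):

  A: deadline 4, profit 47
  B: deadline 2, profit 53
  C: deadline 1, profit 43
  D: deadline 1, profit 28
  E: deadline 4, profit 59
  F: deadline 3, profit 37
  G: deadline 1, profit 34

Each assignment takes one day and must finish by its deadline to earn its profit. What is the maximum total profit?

202

Sort by profit descending; place each in the latest free slot ≤ its deadline.
Profit order: E=59 B=53 A=47 C=43 F=37 G=34 D=28
Assign: E→slot 4, B→slot 2, A→slot 3, C→slot 1, F skipped, G skipped, D skipped.
Slots: [1:C] [2:B] [3:A] [4:E]
Profit = 43 + 53 + 47 + 59 = 202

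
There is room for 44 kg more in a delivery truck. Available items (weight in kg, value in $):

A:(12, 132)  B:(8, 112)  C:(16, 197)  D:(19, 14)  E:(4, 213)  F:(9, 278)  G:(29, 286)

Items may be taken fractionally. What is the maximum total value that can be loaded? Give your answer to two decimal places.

877.00

Greedy by value/weight ratio, highest first.
Ratios (sorted): E 53.25, F 30.89, B 14.00, C 12.31, A 11.00, G 9.86, D 0.74
take E (4 @ 213); take F (9 @ 278); take B (8 @ 112); take C (16 @ 197); take 7/12 of A → 77.00. Capacity used 44/44.
Total value = 877.00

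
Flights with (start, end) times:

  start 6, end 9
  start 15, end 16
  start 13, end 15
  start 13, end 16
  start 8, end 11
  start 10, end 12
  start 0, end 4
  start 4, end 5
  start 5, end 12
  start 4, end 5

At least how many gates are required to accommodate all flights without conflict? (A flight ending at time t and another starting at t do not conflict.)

starts: [0, 4, 4, 5, 6, 8, 10, 13, 13, 15]
ends:   [4, 5, 5, 9, 11, 12, 12, 15, 16, 16]
s0→1 e4→0 s4→1 s4→2 e5→1 e5→0 s5→1 s6→2 s8→3  — peak 3.

3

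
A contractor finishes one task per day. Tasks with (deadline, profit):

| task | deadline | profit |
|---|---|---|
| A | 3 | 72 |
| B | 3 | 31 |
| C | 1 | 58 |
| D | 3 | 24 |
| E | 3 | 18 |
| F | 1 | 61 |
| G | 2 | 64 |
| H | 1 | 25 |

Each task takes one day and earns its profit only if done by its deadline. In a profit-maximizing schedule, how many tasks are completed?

3

Sort by profit descending; place each in the latest free slot ≤ its deadline.
By profit: A(d3,72), G(d2,64), F(d1,61), C(d1,58), B(d3,31), H(d1,25), D(d3,24), E(d3,18)
A→slot 3; G→slot 2; F→slot 1; C skipped; B skipped; H skipped; D skipped; E skipped.
3 of 8 scheduled.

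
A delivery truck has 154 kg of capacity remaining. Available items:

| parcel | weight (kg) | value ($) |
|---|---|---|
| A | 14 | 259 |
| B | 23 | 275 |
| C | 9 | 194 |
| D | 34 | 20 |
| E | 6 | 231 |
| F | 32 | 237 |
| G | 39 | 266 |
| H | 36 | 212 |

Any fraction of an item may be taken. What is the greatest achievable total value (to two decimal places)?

1644.56

Ratios (sorted): E 38.50, C 21.56, A 18.50, B 11.96, F 7.41, G 6.82, H 5.89, D 0.59
take E (6 @ 231); take C (9 @ 194); take A (14 @ 259); take B (23 @ 275); take F (32 @ 237); take G (39 @ 266); take 31/36 of H → 182.56. Capacity used 154/154.
Total value = 1644.56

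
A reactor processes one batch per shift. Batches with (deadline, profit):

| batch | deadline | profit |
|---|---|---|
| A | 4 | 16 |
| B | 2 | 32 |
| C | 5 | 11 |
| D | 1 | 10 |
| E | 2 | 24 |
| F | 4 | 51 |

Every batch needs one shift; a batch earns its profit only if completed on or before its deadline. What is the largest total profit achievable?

134

Take jobs in profit order; each goes to the latest open slot no later than its deadline.
By profit: F(d4,51), B(d2,32), E(d2,24), A(d4,16), C(d5,11), D(d1,10)
F→slot 4; B→slot 2; E→slot 1; A→slot 3; C→slot 5; D skipped.
Profit = 24 + 32 + 16 + 51 + 11 = 134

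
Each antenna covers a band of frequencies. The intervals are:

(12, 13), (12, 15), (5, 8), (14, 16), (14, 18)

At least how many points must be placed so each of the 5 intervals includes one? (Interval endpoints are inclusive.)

3

Process intervals by earliest right end; each time one isn't hit yet, stab at its right endpoint.
Sorted: [5,8] [12,13] [12,15] [14,16] [14,18]
{[5,8]} hit by 8; {[12,13],[12,15]} hit by 13; {[14,16],[14,18]} hit by 16.
Points: 8, 13, 16 (3 total).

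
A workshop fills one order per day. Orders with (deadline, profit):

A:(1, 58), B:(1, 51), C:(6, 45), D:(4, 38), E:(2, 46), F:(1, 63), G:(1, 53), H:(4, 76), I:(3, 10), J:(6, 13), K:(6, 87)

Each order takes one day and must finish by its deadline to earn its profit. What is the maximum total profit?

Sort by profit descending; place each in the latest free slot ≤ its deadline.
By profit: K(d6,87), H(d4,76), F(d1,63), A(d1,58), G(d1,53), B(d1,51), E(d2,46), C(d6,45), D(d4,38), J(d6,13), I(d3,10)
K→slot 6; H→slot 4; F→slot 1; A skipped; G skipped; B skipped; E→slot 2; C→slot 5; D→slot 3; J skipped; I skipped.
Profit = 63 + 46 + 38 + 76 + 45 + 87 = 355

355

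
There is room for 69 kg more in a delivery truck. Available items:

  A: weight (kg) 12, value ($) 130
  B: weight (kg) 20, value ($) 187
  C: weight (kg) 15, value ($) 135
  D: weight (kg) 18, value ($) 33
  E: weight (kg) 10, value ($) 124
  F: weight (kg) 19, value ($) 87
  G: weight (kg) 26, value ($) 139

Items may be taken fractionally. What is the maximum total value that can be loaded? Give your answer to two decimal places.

Greedy by value/weight ratio, highest first.
Order: E (124/10=12.40) > A (130/12=10.83) > B (187/20=9.35) > C (135/15=9.00) > G (139/26=5.35) > F (87/19=4.58) > D (33/18=1.83)
Fill: take E (10 @ 124) → take A (12 @ 130) → take B (20 @ 187) → take C (15 @ 135) → take 12/26 of G → 64.15; 69/69 used.
Total value = 640.15

640.15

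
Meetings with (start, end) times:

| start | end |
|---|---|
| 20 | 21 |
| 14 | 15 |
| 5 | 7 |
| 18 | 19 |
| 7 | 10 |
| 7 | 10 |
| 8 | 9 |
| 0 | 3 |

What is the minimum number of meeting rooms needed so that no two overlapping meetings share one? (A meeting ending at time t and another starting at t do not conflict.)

3

starts: [0, 5, 7, 7, 8, 14, 18, 20]
ends:   [3, 7, 9, 10, 10, 15, 19, 21]
s0→1 e3→0 s5→1 e7→0 s7→1 s7→2 s8→3  — peak 3.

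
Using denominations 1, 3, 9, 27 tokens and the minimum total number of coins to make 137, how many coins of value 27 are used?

137 − 5×27→2 − 2×1→0
Count of 27: 5

5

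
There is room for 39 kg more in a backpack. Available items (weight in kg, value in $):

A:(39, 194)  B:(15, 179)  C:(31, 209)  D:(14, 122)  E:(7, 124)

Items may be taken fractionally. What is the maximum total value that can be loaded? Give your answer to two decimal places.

445.23

Greedy by value/weight ratio, highest first.
Ratios (sorted): E 17.71, B 11.93, D 8.71, C 6.74, A 4.97
take E (7 @ 124); take B (15 @ 179); take D (14 @ 122); take 3/31 of C → 20.23. Capacity used 39/39.
Total value = 445.23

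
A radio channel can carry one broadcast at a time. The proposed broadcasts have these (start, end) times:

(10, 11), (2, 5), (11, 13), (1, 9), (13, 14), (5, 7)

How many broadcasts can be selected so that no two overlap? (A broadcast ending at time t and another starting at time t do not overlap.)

5

Order by finish time; keep every interval that doesn't clash with the previous kept one.
Sorted by end: (2,5)  (5,7)  (1,9)  (10,11)  (11,13)  (13,14)
take (2,5); take (5,7); skip (1,9); take (10,11); take (11,13); take (13,14).
Selected 5 broadcasts.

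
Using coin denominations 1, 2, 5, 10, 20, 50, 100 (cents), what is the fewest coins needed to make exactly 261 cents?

261 − 2×100→61 − 1×50→11 − 1×10→1 − 1×1→0
Total coins = 2 + 1 + 1 + 1 = 5

5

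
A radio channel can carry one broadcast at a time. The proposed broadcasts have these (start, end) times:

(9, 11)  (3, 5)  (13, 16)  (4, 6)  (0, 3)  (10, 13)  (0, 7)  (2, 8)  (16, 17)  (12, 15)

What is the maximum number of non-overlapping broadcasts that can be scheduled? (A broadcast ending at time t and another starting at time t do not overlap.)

5

Greedy by earliest finish: after sorting by end time, pick each interval compatible with the last pick.
Sorted by end: (0,3)  (3,5)  (4,6)  (0,7)  (2,8)  (9,11)  (10,13)  (12,15)  (13,16)  (16,17)
take (0,3); take (3,5); take (9,11); take (12,15); skip (13,16); take (16,17).
Selected 5 broadcasts.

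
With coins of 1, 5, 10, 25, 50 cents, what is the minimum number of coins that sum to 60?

2

60 − 1×50→10 − 1×10→0
Total coins = 1 + 1 = 2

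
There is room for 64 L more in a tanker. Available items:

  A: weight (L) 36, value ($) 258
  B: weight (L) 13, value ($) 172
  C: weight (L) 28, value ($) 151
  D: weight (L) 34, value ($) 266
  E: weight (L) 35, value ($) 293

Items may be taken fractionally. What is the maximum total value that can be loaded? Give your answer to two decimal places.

590.18

Ratios (sorted): B 13.23, E 8.37, D 7.82, A 7.17, C 5.39
take B (13 @ 172); take E (35 @ 293); take 16/34 of D → 125.18. Capacity used 64/64.
Total value = 590.18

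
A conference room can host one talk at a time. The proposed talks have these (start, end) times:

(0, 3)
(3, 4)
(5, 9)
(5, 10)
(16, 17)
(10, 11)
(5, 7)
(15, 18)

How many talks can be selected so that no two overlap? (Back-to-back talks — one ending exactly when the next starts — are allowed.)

5

Sort by end time and greedily take each interval whose start is ≥ the last chosen end.
By end time: (0,3), (3,4), (5,7), (5,9), (5,10), (10,11), (16,17), (15,18).
Pick (0,3); next start ≥ 3 → (3,4); next start ≥ 4 → (5,7); next start ≥ 7 → (10,11); next start ≥ 11 → (16,17).
Selected 5 talks.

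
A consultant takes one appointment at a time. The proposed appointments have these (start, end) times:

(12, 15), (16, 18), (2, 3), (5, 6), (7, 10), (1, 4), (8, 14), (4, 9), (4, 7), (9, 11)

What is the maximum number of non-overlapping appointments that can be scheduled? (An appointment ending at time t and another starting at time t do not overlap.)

5

Sort by end time and greedily take each interval whose start is ≥ the last chosen end.
Sorted by end: (2,3)  (1,4)  (5,6)  (4,7)  (4,9)  (7,10)  (9,11)  (8,14)  (12,15)  (16,18)
take (2,3); take (5,6); skip (4,7); take (7,10); skip (9,11); skip (8,14); take (12,15); take (16,18).
Selected 5 appointments.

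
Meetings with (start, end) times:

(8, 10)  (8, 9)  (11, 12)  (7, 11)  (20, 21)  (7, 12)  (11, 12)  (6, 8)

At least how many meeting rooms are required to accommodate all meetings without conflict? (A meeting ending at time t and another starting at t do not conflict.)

Events (time:±→running): 6:+→1 7:+→2 7:+→3 8:-→2 8:+→3 8:+→4 … peak 4.

4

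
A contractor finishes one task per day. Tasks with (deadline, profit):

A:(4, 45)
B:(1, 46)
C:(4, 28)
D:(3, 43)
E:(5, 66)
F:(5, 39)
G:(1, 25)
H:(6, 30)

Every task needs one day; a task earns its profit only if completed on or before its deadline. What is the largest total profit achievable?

By profit: E(d5,66), B(d1,46), A(d4,45), D(d3,43), F(d5,39), H(d6,30), C(d4,28), G(d1,25)
E→slot 5; B→slot 1; A→slot 4; D→slot 3; F→slot 2; H→slot 6; C skipped; G skipped.
Profit = 46 + 39 + 43 + 45 + 66 + 30 = 269

269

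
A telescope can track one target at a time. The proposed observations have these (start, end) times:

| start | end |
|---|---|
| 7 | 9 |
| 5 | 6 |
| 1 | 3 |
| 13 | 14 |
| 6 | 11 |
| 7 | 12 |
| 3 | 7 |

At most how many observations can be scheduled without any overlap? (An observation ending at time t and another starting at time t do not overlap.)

4

By end time: (1,3), (5,6), (3,7), (7,9), (6,11), (7,12), (13,14).
Pick (1,3); next start ≥ 3 → (5,6); next start ≥ 6 → (7,9); next start ≥ 9 → (13,14).
Selected 4 observations.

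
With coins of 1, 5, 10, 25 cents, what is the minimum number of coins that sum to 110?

5

110 − 4×25→10 − 1×10→0
Total coins = 4 + 1 = 5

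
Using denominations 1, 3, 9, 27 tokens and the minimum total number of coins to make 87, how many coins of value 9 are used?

Greedy: take as many of the largest coin as possible, then repeat with the remainder.
87 − 3×27→6 − 2×3→0
Count of 9: 0

0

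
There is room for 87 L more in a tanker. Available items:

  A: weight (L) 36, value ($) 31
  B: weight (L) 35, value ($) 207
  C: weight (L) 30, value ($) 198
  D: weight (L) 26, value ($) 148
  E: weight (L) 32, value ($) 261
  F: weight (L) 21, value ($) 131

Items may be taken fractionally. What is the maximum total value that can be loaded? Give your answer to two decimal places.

613.66

Sort by value per unit weight and fill in that order.
Ratios (sorted): E 8.16, C 6.60, F 6.24, B 5.91, D 5.69, A 0.86
take E (32 @ 261); take C (30 @ 198); take F (21 @ 131); take 4/35 of B → 23.66. Capacity used 87/87.
Total value = 613.66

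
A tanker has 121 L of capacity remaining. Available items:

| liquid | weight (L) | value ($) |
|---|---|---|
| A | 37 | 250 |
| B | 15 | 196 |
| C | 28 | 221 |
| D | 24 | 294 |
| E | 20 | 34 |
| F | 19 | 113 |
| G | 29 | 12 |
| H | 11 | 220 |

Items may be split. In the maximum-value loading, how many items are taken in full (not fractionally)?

Sort by value per unit weight and fill in that order.
Ratios (sorted): H 20.00, B 13.07, D 12.25, C 7.89, A 6.76, F 5.95, E 1.70, G 0.41
take H (11 @ 220); take B (15 @ 196); take D (24 @ 294); take C (28 @ 221); take A (37 @ 250); take 6/19 of F → 35.68. Capacity used 121/121.
5 item(s) taken whole; one partial (take 6/19 of F).

5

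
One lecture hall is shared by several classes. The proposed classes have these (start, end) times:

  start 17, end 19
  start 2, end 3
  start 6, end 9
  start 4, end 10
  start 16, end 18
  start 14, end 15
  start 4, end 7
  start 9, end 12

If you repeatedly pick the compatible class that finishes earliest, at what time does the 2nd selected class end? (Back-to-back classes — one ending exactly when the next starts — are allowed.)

7

By end time: (2,3), (4,7), (6,9), (4,10), (9,12), (14,15), (16,18), (17,19).
Pick (2,3); next start ≥ 3 → (4,7); next start ≥ 7 → (9,12); next start ≥ 12 → (14,15); next start ≥ 15 → (16,18).
Selected: (2,3) (4,7) (9,12) (14,15) (16,18)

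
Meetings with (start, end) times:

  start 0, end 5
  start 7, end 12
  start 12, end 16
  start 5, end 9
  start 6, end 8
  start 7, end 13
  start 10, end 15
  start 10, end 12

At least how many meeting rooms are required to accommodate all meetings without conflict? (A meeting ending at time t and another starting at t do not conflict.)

4

Events (time:±→running): 0:+→1 5:-→0 5:+→1 6:+→2 7:+→3 7:+→4 … peak 4.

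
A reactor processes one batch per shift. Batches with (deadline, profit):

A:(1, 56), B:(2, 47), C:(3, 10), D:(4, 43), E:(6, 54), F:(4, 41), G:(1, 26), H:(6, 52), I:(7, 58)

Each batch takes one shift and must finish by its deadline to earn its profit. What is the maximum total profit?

351

Profit order: I=58 A=56 E=54 H=52 B=47 D=43 F=41 G=26 C=10
Assign: I→slot 7, A→slot 1, E→slot 6, H→slot 5, B→slot 2, D→slot 4, F→slot 3, G skipped, C skipped.
Slots: [1:A] [2:B] [3:F] [4:D] [5:H] [6:E] [7:I]
Profit = 56 + 47 + 41 + 43 + 52 + 54 + 58 = 351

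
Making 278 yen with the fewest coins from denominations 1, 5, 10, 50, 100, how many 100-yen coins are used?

Use the largest denomination that fits, subtract, and repeat.
278 = 2×100 + 1×50 + 2×10 + 1×5 + 3×1
Count of 100: 2

2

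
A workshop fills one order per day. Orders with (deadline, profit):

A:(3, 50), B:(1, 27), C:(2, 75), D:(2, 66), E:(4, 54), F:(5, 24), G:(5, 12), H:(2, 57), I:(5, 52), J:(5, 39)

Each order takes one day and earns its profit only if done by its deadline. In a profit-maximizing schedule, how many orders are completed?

5

Sort by profit descending; place each in the latest free slot ≤ its deadline.
Profit order: C=75 D=66 H=57 E=54 I=52 A=50 J=39 B=27 F=24 G=12
Assign: C→slot 2, D→slot 1, H skipped, E→slot 4, I→slot 5, A→slot 3, J skipped, B skipped, F skipped, G skipped.
Slots: [1:D] [2:C] [3:A] [4:E] [5:I]
5 of 10 scheduled.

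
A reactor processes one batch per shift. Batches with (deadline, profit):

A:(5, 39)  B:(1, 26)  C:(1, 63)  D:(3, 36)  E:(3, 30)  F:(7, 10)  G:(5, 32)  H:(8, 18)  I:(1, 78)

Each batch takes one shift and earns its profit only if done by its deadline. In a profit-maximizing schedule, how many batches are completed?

7

Sort by profit descending; place each in the latest free slot ≤ its deadline.
Profit order: I=78 C=63 A=39 D=36 G=32 E=30 B=26 H=18 F=10
Assign: I→slot 1, C skipped, A→slot 5, D→slot 3, G→slot 4, E→slot 2, B skipped, H→slot 8, F→slot 7.
Slots: [1:I] [2:E] [3:D] [4:G] [5:A] [7:F] [8:H]
7 of 9 scheduled.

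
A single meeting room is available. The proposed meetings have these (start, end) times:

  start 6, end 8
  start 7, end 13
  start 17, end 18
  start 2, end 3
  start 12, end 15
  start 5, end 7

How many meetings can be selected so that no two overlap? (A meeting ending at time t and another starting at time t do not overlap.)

Sort by end time and greedily take each interval whose start is ≥ the last chosen end.
By end time: (2,3), (5,7), (6,8), (7,13), (12,15), (17,18).
Pick (2,3); next start ≥ 3 → (5,7); next start ≥ 7 → (7,13); next start ≥ 13 → (17,18).
Selected 4 meetings.

4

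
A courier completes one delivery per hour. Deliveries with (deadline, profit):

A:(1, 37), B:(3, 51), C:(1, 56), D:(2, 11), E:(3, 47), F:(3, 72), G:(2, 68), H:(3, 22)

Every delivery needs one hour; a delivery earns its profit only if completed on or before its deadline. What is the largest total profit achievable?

Sort by profit descending; place each in the latest free slot ≤ its deadline.
By profit: F(d3,72), G(d2,68), C(d1,56), B(d3,51), E(d3,47), A(d1,37), H(d3,22), D(d2,11)
F→slot 3; G→slot 2; C→slot 1; B skipped; E skipped; A skipped; H skipped; D skipped.
Profit = 56 + 68 + 72 = 196

196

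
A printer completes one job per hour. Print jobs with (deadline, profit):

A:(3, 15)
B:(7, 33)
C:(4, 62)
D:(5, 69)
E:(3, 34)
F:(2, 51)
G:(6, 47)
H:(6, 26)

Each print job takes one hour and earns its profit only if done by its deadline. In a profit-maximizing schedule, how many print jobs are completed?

7

Profit order: D=69 C=62 F=51 G=47 E=34 B=33 H=26 A=15
Assign: D→slot 5, C→slot 4, F→slot 2, G→slot 6, E→slot 3, B→slot 7, H→slot 1, A skipped.
Slots: [1:H] [2:F] [3:E] [4:C] [5:D] [6:G] [7:B]
7 of 8 scheduled.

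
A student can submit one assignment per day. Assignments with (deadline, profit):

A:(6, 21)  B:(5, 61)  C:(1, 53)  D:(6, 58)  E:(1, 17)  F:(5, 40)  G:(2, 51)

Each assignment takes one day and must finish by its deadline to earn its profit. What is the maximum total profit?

284

Sort by profit descending; place each in the latest free slot ≤ its deadline.
By profit: B(d5,61), D(d6,58), C(d1,53), G(d2,51), F(d5,40), A(d6,21), E(d1,17)
B→slot 5; D→slot 6; C→slot 1; G→slot 2; F→slot 4; A→slot 3; E skipped.
Profit = 53 + 51 + 21 + 40 + 61 + 58 = 284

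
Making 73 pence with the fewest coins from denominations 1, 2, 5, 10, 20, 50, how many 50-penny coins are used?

1

Use the largest denomination that fits, subtract, and repeat.
73 − 1×50→23 − 1×20→3 − 1×2→1 − 1×1→0
Count of 50: 1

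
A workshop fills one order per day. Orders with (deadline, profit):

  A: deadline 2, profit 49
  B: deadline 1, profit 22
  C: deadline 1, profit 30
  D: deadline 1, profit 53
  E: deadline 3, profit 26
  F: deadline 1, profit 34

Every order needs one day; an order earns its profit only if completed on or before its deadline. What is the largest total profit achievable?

Sort by profit descending; place each in the latest free slot ≤ its deadline.
Profit order: D=53 A=49 F=34 C=30 E=26 B=22
Assign: D→slot 1, A→slot 2, F skipped, C skipped, E→slot 3, B skipped.
Slots: [1:D] [2:A] [3:E]
Profit = 53 + 49 + 26 = 128

128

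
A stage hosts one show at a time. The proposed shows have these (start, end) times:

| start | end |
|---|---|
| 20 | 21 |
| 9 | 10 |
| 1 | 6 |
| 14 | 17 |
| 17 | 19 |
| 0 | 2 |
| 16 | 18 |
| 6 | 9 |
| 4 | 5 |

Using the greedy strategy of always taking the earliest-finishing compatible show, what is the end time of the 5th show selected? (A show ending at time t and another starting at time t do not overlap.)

Order by finish time; keep every interval that doesn't clash with the previous kept one.
By end time: (0,2), (4,5), (1,6), (6,9), (9,10), (14,17), (16,18), (17,19), (20,21).
Pick (0,2); next start ≥ 2 → (4,5); next start ≥ 5 → (6,9); next start ≥ 9 → (9,10); next start ≥ 10 → (14,17); next start ≥ 17 → (17,19); next start ≥ 19 → (20,21).
Selected: (0,2) (4,5) (6,9) (9,10) (14,17) (17,19) (20,21)

17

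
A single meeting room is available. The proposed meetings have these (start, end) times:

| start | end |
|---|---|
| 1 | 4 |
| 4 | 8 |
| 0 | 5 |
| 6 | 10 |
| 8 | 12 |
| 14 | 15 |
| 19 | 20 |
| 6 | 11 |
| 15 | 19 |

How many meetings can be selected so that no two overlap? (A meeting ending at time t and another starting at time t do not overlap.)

Greedy by earliest finish: after sorting by end time, pick each interval compatible with the last pick.
By end time: (1,4), (0,5), (4,8), (6,10), (6,11), (8,12), (14,15), (15,19), (19,20).
Pick (1,4); next start ≥ 4 → (4,8); next start ≥ 8 → (8,12); next start ≥ 12 → (14,15); next start ≥ 15 → (15,19); next start ≥ 19 → (19,20).
Selected 6 meetings.

6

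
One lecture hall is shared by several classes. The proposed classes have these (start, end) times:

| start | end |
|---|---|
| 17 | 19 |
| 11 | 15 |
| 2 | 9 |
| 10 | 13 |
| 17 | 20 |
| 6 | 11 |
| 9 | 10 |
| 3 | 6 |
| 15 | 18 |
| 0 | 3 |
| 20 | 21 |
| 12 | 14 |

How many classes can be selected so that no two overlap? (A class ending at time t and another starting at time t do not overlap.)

6

Greedy by earliest finish: after sorting by end time, pick each interval compatible with the last pick.
Sorted by end: (0,3)  (3,6)  (2,9)  (9,10)  (6,11)  (10,13)  (12,14)  (11,15)  (15,18)  (17,19)  (17,20)  (20,21)
take (0,3); take (3,6); take (9,10); skip (6,11); take (10,13); skip (11,15); take (15,18); take (20,21).
Selected 6 classes.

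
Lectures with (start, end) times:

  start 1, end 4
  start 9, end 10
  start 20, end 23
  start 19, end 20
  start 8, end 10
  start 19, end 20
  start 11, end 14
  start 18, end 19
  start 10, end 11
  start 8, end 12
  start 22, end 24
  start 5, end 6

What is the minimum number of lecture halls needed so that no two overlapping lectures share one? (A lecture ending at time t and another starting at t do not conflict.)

3

starts: [1, 5, 8, 8, 9, 10, 11, 18, 19, 19, 20, 22]
ends:   [4, 6, 10, 10, 11, 12, 14, 19, 20, 20, 23, 24]
s1→1 e4→0 s5→1 e6→0 s8→1 s8→2 s9→3  — peak 3.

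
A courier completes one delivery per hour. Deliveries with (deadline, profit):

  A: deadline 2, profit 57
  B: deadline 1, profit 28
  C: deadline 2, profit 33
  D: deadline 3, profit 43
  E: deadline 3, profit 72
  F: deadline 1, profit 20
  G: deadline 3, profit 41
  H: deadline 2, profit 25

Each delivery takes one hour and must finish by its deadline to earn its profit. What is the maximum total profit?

172

Profit order: E=72 A=57 D=43 G=41 C=33 B=28 H=25 F=20
Assign: E→slot 3, A→slot 2, D→slot 1, G skipped, C skipped, B skipped, H skipped, F skipped.
Slots: [1:D] [2:A] [3:E]
Profit = 43 + 57 + 72 = 172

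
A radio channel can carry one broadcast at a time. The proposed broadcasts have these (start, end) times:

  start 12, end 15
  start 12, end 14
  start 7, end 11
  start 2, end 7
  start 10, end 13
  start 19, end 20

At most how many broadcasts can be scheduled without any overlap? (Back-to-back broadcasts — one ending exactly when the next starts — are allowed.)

4

Greedy by earliest finish: after sorting by end time, pick each interval compatible with the last pick.
Sorted by end: (2,7)  (7,11)  (10,13)  (12,14)  (12,15)  (19,20)
take (2,7); take (7,11); take (12,14); take (19,20).
Selected 4 broadcasts.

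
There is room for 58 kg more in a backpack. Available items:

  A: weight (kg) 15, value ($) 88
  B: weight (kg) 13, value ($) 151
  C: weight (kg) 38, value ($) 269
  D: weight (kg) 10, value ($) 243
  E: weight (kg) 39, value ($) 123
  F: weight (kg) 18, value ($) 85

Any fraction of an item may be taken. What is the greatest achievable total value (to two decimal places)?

Ratios (sorted): D 24.30, B 11.62, C 7.08, A 5.87, F 4.72, E 3.15
take D (10 @ 243); take B (13 @ 151); take 35/38 of C → 247.76. Capacity used 58/58.
Total value = 641.76

641.76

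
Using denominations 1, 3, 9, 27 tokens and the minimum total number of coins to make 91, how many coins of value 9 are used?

1

91 − 3×27→10 − 1×9→1 − 1×1→0
Count of 9: 1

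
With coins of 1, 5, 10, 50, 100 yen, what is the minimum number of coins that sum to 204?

6

Greedy: take as many of the largest coin as possible, then repeat with the remainder.
204 = 2×100 + 4×1
Total coins = 2 + 4 = 6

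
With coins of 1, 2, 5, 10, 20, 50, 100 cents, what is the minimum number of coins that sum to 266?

6

Greedy: take as many of the largest coin as possible, then repeat with the remainder.
266 = 2×100 + 1×50 + 1×10 + 1×5 + 1×1
Total coins = 2 + 1 + 1 + 1 + 1 = 6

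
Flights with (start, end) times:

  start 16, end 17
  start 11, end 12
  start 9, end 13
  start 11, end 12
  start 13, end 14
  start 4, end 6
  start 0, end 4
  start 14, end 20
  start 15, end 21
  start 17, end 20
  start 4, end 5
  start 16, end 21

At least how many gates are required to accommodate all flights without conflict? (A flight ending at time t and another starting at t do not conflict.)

4

The answer is the maximum number of intervals overlapping at any instant.
Events (time:±→running): 0:+→1 4:-→0 4:+→1 4:+→2 5:-→1 6:-→0 9:+→1 11:+→2 11:+→3 12:-→2 12:-→1 13:-→0 13:+→1 14:-→0 14:+→1 15:+→2 16:+→3 16:+→4 … peak 4.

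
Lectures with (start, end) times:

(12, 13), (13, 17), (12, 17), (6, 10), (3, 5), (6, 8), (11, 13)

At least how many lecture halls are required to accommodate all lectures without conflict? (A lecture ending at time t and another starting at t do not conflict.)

3

Count concurrent intervals with a sweep; the peak is the room count.
starts: [3, 6, 6, 11, 12, 12, 13]
ends:   [5, 8, 10, 13, 13, 17, 17]
s3→1 e5→0 s6→1 s6→2 e8→1 e10→0 s11→1 s12→2 s12→3  — peak 3.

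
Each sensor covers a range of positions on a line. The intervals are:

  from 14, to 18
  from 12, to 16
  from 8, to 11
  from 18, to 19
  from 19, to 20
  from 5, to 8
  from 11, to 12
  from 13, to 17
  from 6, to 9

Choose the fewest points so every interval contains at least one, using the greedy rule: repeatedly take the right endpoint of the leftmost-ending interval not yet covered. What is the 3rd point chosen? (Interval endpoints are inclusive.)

17

Process intervals by earliest right end; each time one isn't hit yet, stab at its right endpoint.
Sorted: [5,8] [6,9] [8,11] [11,12] [12,16] [13,17] [14,18] [18,19] [19,20]
{[5,8],[6,9],[8,11]} hit by 8; {[11,12],[12,16]} hit by 12; {[13,17],[14,18]} hit by 17; {[18,19],[19,20]} hit by 19.
Points: 8, 12, 17, 19 (4 total).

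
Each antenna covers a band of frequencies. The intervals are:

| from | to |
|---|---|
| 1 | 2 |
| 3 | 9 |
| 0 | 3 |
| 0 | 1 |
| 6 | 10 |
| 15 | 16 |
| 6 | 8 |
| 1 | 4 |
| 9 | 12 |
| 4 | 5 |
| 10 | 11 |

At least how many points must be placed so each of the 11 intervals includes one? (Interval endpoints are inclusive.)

Process intervals by earliest right end; each time one isn't hit yet, stab at its right endpoint.
Sorted: [0,1] [1,2] [0,3] [1,4] [4,5] [6,8] [3,9] [6,10] [10,11] [9,12] [15,16]
{[0,1],[1,2],[0,3],[1,4]} hit by 1; {[4,5]} hit by 5; {[6,8],[3,9],[6,10]} hit by 8; {[10,11],[9,12]} hit by 11; {[15,16]} hit by 16.
Points: 1, 5, 8, 11, 16 (5 total).

5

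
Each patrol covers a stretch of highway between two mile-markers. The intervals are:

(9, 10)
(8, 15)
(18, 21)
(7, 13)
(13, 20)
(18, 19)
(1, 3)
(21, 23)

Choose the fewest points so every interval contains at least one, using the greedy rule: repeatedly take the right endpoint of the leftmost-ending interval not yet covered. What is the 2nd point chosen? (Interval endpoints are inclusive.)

10

Sort by right endpoint; whenever an interval is uncovered, place a point at its right end.
Sorted: [1,3] [9,10] [7,13] [8,15] [18,19] [13,20] [18,21] [21,23]
{[1,3]} hit by 3; {[9,10],[7,13],[8,15]} hit by 10; {[18,19],[13,20],[18,21]} hit by 19; {[21,23]} hit by 23.
Points: 3, 10, 19, 23 (4 total).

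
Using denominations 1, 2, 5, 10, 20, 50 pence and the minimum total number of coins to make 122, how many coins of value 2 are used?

1

Greedy: take as many of the largest coin as possible, then repeat with the remainder.
122 = 2×50 + 1×20 + 1×2
Count of 2: 1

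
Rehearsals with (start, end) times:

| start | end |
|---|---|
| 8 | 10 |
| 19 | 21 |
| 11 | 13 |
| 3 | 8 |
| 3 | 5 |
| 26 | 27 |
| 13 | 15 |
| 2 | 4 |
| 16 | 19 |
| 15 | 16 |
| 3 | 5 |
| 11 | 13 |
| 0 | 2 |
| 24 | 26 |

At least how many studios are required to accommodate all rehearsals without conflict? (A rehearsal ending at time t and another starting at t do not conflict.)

The answer is the maximum number of intervals overlapping at any instant.
starts: [0, 2, 3, 3, 3, 8, 11, 11, 13, 15, 16, 19, 24, 26]
ends:   [2, 4, 5, 5, 8, 10, 13, 13, 15, 16, 19, 21, 26, 27]
s0→1 e2→0 s2→1 s3→2 s3→3 s3→4  — peak 4.

4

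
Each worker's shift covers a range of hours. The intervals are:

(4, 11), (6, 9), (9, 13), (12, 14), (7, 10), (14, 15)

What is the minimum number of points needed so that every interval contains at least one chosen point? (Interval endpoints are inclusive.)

By right end: [6,9]  [7,10]  [4,11]  [9,13]  [12,14]  [14,15]
[6,9] uncovered → point at 9; [12,14] uncovered → point at 14.
Points: 9, 14 (2 total).

2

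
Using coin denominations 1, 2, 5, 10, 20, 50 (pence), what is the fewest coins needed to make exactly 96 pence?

Greedy: take as many of the largest coin as possible, then repeat with the remainder.
96 = 1×50 + 2×20 + 1×5 + 1×1
Total coins = 1 + 2 + 1 + 1 = 5

5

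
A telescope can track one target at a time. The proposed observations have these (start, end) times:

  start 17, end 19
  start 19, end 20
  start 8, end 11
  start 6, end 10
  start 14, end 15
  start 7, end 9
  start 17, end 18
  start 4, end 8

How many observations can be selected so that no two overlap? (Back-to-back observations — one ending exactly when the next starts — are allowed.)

Sort by end time and greedily take each interval whose start is ≥ the last chosen end.
Sorted by end: (4,8)  (7,9)  (6,10)  (8,11)  (14,15)  (17,18)  (17,19)  (19,20)
take (4,8); skip (7,9); skip (6,10); take (8,11); take (14,15); take (17,18); take (19,20).
Selected 5 observations.

5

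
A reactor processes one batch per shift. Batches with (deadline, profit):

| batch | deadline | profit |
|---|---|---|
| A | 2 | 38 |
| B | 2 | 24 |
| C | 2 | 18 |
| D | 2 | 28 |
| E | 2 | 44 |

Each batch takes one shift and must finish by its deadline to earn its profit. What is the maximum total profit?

Take jobs in profit order; each goes to the latest open slot no later than its deadline.
By profit: E(d2,44), A(d2,38), D(d2,28), B(d2,24), C(d2,18)
E→slot 2; A→slot 1; D skipped; B skipped; C skipped.
Profit = 38 + 44 = 82

82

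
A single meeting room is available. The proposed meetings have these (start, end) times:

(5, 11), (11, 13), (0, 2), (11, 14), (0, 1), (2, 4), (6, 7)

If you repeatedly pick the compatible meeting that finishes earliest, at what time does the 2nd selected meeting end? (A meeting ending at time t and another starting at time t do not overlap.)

4

Sorted by end: (0,1)  (0,2)  (2,4)  (6,7)  (5,11)  (11,13)  (11,14)
take (0,1); skip (0,2); take (2,4); take (6,7); take (11,13); skip (11,14).
Selected: (0,1) (2,4) (6,7) (11,13)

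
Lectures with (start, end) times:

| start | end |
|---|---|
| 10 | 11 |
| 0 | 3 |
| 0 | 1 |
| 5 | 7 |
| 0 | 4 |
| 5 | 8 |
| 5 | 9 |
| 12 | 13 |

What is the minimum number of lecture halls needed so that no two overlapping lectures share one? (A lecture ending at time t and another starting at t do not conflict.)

Count concurrent intervals with a sweep; the peak is the room count.
Events (time:±→running): 0:+→1 0:+→2 0:+→3 … peak 3.

3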